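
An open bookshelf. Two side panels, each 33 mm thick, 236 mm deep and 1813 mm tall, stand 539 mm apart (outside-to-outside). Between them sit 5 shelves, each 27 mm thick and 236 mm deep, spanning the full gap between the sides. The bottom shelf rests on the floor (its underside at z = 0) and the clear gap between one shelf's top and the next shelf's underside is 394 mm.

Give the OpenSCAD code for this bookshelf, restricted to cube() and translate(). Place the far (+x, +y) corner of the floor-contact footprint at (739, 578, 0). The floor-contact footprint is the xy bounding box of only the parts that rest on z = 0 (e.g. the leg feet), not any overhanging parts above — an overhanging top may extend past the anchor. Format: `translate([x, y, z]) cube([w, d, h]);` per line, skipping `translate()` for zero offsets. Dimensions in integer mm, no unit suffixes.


translate([200, 342, 0]) cube([33, 236, 1813]);
translate([706, 342, 0]) cube([33, 236, 1813]);
translate([233, 342, 0]) cube([473, 236, 27]);
translate([233, 342, 421]) cube([473, 236, 27]);
translate([233, 342, 842]) cube([473, 236, 27]);
translate([233, 342, 1263]) cube([473, 236, 27]);
translate([233, 342, 1684]) cube([473, 236, 27]);


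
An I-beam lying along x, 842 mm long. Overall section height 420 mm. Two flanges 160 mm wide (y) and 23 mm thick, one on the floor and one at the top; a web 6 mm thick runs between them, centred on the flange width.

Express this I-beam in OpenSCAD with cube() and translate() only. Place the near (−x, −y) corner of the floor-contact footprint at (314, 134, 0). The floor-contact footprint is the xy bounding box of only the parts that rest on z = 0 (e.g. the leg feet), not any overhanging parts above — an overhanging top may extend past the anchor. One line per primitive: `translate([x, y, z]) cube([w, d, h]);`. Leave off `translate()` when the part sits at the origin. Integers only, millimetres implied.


translate([314, 134, 0]) cube([842, 160, 23]);
translate([314, 211, 23]) cube([842, 6, 374]);
translate([314, 134, 397]) cube([842, 160, 23]);


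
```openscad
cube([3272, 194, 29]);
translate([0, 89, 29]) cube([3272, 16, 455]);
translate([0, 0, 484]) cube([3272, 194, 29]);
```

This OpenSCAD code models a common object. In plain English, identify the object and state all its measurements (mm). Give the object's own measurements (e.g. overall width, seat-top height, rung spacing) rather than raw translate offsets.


An I-beam lying along x, 3272 mm long. Overall section height 513 mm. Two flanges 194 mm wide (y) and 29 mm thick, one on the floor and one at the top; a web 16 mm thick runs between them, centred on the flange width.


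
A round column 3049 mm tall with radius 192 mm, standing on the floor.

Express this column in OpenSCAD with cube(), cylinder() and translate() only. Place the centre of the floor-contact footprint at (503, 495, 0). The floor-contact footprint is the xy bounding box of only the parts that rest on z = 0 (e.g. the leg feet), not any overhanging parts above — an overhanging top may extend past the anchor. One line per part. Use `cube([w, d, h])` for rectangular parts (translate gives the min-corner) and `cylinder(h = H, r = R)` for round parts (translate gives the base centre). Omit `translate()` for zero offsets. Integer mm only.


translate([503, 495, 0]) cylinder(h = 3049, r = 192);


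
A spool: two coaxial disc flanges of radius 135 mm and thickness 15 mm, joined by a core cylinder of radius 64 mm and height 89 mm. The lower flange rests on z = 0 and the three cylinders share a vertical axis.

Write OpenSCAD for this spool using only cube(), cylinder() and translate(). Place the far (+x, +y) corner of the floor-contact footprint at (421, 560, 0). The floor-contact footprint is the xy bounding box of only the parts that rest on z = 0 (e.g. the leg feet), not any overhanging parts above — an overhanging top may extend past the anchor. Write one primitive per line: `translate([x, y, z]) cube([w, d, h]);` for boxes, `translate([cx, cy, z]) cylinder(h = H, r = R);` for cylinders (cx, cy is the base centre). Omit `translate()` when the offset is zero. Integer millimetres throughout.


translate([286, 425, 0]) cylinder(h = 15, r = 135);
translate([286, 425, 15]) cylinder(h = 89, r = 64);
translate([286, 425, 104]) cylinder(h = 15, r = 135);


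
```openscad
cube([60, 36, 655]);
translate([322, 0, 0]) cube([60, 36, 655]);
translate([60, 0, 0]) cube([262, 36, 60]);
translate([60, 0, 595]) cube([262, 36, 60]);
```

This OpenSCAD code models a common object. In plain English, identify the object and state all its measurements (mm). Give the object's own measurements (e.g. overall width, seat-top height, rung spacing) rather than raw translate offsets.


A rectangular picture frame lying in the x–z plane (depth along y). The opening is 262 mm wide (x) by 535 mm tall (z), surrounded by a border 60 mm wide on all four sides. The frame is 36 mm deep and is made of two full-height vertical stiles with two horizontal rails fitted between them.


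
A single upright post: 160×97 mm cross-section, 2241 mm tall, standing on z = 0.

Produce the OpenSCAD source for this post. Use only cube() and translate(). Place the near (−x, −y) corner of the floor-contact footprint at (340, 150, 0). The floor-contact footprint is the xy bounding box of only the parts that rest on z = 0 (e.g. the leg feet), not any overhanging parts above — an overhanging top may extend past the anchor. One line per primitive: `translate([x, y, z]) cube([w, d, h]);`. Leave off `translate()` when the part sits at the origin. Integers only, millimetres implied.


translate([340, 150, 0]) cube([160, 97, 2241]);


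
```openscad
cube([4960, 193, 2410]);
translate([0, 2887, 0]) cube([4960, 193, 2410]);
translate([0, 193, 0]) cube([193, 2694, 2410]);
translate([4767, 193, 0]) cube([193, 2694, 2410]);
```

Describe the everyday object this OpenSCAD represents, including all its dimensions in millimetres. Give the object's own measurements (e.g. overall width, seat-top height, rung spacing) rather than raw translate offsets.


The wall frame of a small rectangular building: four walls, each 2410 mm tall and 193 mm thick, enclosing a footprint 4960 mm (x) by 3080 mm (y) outside-to-outside, with no floor or roof. The front and back walls (the −y and +y sides) span the full width; the two side walls fit between them.


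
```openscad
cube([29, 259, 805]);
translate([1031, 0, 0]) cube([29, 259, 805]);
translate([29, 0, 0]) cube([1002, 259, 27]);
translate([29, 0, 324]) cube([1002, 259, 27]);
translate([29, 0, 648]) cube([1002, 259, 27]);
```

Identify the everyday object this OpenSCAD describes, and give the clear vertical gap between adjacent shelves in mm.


A bookshelf. The clear shelf gap is 297 mm.

Two tall side panels with 3 horizontal boards between them — a bookshelf. The first two shelf undersides are at z = 0 and z = 324; with shelf thickness 27, the clear gap is 324 − 0 − 27 = 297 mm.


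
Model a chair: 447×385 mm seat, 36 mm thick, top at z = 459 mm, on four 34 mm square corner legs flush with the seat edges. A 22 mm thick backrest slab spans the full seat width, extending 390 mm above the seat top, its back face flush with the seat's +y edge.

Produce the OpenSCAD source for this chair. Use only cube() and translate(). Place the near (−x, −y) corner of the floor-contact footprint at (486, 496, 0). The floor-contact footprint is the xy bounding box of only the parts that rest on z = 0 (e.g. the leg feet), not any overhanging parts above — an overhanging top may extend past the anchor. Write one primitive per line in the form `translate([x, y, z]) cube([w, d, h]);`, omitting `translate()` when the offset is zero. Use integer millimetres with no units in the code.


translate([486, 496, 423]) cube([447, 385, 36]);
translate([486, 496, 0]) cube([34, 34, 423]);
translate([899, 496, 0]) cube([34, 34, 423]);
translate([486, 847, 0]) cube([34, 34, 423]);
translate([899, 847, 0]) cube([34, 34, 423]);
translate([486, 859, 459]) cube([447, 22, 390]);


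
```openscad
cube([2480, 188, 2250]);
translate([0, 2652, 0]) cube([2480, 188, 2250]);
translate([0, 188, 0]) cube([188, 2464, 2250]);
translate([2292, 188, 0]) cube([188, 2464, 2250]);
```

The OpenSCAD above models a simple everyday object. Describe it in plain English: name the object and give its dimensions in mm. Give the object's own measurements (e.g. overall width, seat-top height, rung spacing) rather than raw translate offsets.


The wall frame of a small rectangular building: four walls, each 2250 mm tall and 188 mm thick, enclosing a footprint 2480 mm (x) by 2840 mm (y) outside-to-outside, with no floor or roof. The front and back walls (the −y and +y sides) span the full width; the two side walls fit between them.


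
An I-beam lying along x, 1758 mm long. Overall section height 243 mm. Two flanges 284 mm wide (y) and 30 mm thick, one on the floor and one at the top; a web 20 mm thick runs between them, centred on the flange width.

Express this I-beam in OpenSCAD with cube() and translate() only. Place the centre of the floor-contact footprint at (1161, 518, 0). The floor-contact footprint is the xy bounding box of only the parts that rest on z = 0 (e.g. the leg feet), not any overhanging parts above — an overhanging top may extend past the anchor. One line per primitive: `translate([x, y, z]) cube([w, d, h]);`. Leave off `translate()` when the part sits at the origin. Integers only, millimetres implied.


translate([282, 376, 0]) cube([1758, 284, 30]);
translate([282, 508, 30]) cube([1758, 20, 183]);
translate([282, 376, 213]) cube([1758, 284, 30]);


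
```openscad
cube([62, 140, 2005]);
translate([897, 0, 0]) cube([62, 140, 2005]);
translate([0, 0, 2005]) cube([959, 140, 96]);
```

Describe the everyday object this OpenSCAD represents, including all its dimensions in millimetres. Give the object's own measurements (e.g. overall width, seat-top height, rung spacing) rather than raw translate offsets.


A door frame. The clear opening is 835 mm wide and 2005 mm high. Two 62 mm wide jambs, 140 mm deep, stand either side of the opening from the floor to the top of the opening. A 96 mm thick head sits across the top of both jambs, spanning the full outside width of the frame.


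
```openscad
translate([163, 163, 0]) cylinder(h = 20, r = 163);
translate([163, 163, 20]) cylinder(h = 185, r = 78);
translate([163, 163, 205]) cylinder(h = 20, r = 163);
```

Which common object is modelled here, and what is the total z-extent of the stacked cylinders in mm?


A spool. The overall height is 225 mm.

Three coaxial cylinders, large–small–large — a spool. Two 20 mm flanges and a 185 mm core give 20 + 185 + 20 = 225 mm.


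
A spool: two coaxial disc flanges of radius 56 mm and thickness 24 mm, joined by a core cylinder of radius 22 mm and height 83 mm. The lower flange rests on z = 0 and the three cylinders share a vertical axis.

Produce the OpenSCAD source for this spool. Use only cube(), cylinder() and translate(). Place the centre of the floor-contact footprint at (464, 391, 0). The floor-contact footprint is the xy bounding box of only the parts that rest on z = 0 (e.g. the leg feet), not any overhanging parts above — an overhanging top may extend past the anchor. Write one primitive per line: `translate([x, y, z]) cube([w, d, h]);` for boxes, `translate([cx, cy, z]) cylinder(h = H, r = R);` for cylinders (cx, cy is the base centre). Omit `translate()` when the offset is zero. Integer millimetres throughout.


translate([464, 391, 0]) cylinder(h = 24, r = 56);
translate([464, 391, 24]) cylinder(h = 83, r = 22);
translate([464, 391, 107]) cylinder(h = 24, r = 56);


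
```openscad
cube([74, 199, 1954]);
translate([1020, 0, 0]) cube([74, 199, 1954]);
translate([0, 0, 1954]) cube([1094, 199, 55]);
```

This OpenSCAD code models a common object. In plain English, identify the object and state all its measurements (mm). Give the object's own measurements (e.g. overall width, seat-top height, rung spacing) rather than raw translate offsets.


A door frame. The clear opening is 946 mm wide and 1954 mm high. Two 74 mm wide jambs, 199 mm deep, stand either side of the opening from the floor to the top of the opening. A 55 mm thick head sits across the top of both jambs, spanning the full outside width of the frame.


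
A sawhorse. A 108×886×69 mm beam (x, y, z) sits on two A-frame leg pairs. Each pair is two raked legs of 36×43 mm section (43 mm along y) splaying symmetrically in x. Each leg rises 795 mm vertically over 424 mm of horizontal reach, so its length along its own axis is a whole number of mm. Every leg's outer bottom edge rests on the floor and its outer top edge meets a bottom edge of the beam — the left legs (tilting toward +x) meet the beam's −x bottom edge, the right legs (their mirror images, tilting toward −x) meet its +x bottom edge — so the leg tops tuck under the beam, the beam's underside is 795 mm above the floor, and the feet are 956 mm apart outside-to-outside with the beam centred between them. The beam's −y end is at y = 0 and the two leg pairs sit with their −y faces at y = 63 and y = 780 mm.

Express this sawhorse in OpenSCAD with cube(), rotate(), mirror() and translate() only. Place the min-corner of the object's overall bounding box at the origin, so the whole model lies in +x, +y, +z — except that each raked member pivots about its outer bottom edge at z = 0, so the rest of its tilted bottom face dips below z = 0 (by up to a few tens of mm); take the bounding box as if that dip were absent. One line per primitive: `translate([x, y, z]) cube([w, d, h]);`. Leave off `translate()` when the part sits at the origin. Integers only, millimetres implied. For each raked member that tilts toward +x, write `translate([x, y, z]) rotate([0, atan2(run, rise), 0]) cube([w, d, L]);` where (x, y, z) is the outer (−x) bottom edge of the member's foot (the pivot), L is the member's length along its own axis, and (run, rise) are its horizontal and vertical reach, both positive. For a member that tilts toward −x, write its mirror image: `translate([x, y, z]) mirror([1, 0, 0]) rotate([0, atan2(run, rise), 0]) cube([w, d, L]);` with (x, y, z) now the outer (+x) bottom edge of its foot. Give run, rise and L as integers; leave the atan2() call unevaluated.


translate([424, 0, 795]) cube([108, 886, 69]);
translate([0, 63, 0]) rotate([0, atan2(424, 795), 0]) cube([36, 43, 901]);
translate([956, 63, 0]) mirror([1, 0, 0]) rotate([0, atan2(424, 795), 0]) cube([36, 43, 901]);
translate([0, 780, 0]) rotate([0, atan2(424, 795), 0]) cube([36, 43, 901]);
translate([956, 780, 0]) mirror([1, 0, 0]) rotate([0, atan2(424, 795), 0]) cube([36, 43, 901]);


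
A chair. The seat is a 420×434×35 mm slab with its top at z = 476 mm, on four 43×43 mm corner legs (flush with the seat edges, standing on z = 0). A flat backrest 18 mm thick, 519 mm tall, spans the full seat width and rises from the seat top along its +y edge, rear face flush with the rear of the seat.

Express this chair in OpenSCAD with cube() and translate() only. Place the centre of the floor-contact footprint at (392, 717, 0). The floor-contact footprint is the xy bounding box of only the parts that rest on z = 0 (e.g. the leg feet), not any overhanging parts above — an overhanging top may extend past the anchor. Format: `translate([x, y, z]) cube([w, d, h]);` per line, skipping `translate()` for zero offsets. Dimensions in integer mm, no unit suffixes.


// leg_h = 476 - 35 = 441
translate([182, 500, 441]) cube([420, 434, 35]);
translate([182, 500, 0]) cube([43, 43, 441]);
translate([559, 500, 0]) cube([43, 43, 441]);
translate([182, 891, 0]) cube([43, 43, 441]);
translate([559, 891, 0]) cube([43, 43, 441]);
translate([182, 916, 476]) cube([420, 18, 519]);


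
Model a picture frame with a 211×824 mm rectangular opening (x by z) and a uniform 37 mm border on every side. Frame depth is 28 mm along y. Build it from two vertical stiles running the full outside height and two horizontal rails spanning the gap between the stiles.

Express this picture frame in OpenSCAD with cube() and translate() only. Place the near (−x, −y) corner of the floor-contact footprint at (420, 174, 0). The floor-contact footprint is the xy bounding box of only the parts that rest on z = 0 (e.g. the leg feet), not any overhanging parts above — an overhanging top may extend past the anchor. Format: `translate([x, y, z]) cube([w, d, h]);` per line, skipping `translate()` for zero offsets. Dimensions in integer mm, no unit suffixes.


translate([420, 174, 0]) cube([37, 28, 898]);
translate([668, 174, 0]) cube([37, 28, 898]);
translate([457, 174, 0]) cube([211, 28, 37]);
translate([457, 174, 861]) cube([211, 28, 37]);


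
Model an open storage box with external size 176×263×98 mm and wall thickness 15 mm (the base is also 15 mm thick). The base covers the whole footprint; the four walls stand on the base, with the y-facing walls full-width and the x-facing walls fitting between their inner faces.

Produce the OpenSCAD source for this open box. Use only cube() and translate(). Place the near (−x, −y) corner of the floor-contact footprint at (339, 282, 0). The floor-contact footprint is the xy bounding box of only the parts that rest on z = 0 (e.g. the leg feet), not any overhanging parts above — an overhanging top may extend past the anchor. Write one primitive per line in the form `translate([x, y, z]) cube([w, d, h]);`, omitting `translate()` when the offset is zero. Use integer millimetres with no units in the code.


translate([339, 282, 0]) cube([176, 263, 15]);
translate([339, 282, 15]) cube([176, 15, 83]);
translate([339, 530, 15]) cube([176, 15, 83]);
translate([339, 297, 15]) cube([15, 233, 83]);
translate([500, 297, 15]) cube([15, 233, 83]);


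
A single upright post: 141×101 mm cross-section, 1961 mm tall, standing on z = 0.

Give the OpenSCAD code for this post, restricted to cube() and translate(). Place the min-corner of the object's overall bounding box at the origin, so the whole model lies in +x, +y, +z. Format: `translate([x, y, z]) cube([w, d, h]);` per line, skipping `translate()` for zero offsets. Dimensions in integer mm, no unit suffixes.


cube([141, 101, 1961]);


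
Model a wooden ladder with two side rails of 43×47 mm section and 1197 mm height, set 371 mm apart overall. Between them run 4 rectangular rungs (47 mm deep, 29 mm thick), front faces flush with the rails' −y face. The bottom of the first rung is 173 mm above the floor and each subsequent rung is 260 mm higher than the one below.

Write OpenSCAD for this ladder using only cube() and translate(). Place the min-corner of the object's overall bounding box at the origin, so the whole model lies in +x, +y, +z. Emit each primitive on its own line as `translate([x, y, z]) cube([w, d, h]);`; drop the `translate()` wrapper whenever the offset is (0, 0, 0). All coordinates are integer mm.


cube([43, 47, 1197]);
translate([328, 0, 0]) cube([43, 47, 1197]);
translate([43, 0, 173]) cube([285, 47, 29]);
translate([43, 0, 433]) cube([285, 47, 29]);
translate([43, 0, 693]) cube([285, 47, 29]);
translate([43, 0, 953]) cube([285, 47, 29]);


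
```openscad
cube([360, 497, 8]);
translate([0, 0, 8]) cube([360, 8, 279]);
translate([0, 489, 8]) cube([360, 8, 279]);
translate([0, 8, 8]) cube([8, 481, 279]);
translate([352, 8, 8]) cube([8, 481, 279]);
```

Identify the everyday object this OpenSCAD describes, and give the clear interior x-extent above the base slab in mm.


An open box. The internal width is 344 mm.

A 360×497 base slab with four walls standing on it — an open box. The base is 360 mm wide and the walls are 8 mm thick, so the internal width is 360 − 2 × 8 = 344 mm.


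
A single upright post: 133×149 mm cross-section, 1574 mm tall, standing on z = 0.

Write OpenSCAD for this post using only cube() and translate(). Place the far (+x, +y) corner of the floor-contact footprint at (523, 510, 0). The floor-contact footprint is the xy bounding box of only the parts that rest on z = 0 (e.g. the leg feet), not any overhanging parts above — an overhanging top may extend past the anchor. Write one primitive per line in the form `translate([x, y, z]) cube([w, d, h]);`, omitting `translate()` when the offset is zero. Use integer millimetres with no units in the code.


translate([390, 361, 0]) cube([133, 149, 1574]);


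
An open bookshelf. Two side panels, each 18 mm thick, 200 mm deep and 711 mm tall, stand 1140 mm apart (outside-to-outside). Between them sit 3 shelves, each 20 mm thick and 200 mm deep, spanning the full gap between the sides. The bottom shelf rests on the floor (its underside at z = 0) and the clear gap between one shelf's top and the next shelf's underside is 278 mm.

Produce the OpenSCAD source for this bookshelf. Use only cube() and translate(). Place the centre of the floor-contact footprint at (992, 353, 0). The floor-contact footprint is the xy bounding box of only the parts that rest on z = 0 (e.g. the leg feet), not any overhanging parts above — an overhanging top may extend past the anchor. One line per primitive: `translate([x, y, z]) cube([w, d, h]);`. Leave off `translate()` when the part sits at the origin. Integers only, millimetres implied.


translate([422, 253, 0]) cube([18, 200, 711]);
translate([1544, 253, 0]) cube([18, 200, 711]);
translate([440, 253, 0]) cube([1104, 200, 20]);
translate([440, 253, 298]) cube([1104, 200, 20]);
translate([440, 253, 596]) cube([1104, 200, 20]);


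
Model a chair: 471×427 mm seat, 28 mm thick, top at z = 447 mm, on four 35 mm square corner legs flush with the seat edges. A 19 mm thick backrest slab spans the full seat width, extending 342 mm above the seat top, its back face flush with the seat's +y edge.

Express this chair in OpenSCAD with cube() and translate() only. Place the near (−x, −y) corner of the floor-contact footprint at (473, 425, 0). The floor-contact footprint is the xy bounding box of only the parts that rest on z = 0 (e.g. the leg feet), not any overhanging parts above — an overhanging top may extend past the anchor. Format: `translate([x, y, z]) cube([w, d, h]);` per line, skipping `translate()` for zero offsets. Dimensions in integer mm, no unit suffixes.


translate([473, 425, 419]) cube([471, 427, 28]);
translate([473, 425, 0]) cube([35, 35, 419]);
translate([909, 425, 0]) cube([35, 35, 419]);
translate([473, 817, 0]) cube([35, 35, 419]);
translate([909, 817, 0]) cube([35, 35, 419]);
translate([473, 833, 447]) cube([471, 19, 342]);


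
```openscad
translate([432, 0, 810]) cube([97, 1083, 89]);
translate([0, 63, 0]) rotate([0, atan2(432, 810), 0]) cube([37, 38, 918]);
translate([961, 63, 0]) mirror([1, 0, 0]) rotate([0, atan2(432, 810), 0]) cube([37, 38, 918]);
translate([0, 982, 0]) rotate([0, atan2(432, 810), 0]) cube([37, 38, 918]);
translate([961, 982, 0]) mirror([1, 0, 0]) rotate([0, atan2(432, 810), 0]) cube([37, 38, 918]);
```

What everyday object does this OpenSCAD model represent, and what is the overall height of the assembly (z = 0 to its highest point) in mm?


A sawhorse. The overall height is 899 mm.

A beam across two mirrored pairs of raked legs — a sawhorse. The beam's underside is at z = 810 (matching the legs' vertical rise in atan2(432, 810)) and the beam is 89 mm tall, so its top is at 810 + 89 = 899 mm. The raked legs top out at the beam's underside, so that is the highest point.


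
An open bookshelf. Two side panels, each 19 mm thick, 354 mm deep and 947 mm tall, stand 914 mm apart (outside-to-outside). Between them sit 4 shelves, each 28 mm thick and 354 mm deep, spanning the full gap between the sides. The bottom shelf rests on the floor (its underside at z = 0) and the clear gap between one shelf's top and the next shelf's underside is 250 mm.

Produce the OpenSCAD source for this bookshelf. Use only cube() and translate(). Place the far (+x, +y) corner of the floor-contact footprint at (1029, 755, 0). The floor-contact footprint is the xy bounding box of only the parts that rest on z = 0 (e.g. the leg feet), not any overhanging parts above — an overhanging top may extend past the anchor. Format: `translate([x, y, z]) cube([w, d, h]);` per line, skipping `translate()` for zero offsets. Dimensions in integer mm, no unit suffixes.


translate([115, 401, 0]) cube([19, 354, 947]);
translate([1010, 401, 0]) cube([19, 354, 947]);
translate([134, 401, 0]) cube([876, 354, 28]);
translate([134, 401, 278]) cube([876, 354, 28]);
translate([134, 401, 556]) cube([876, 354, 28]);
translate([134, 401, 834]) cube([876, 354, 28]);


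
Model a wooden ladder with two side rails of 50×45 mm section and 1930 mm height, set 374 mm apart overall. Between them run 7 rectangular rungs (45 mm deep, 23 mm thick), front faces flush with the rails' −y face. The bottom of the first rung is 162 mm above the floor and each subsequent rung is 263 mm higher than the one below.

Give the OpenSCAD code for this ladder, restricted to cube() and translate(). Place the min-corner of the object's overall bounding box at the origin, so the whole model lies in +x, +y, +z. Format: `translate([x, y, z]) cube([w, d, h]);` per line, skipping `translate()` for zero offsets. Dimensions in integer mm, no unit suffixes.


cube([50, 45, 1930]);
translate([324, 0, 0]) cube([50, 45, 1930]);
translate([50, 0, 162]) cube([274, 45, 23]);
translate([50, 0, 425]) cube([274, 45, 23]);
translate([50, 0, 688]) cube([274, 45, 23]);
translate([50, 0, 951]) cube([274, 45, 23]);
translate([50, 0, 1214]) cube([274, 45, 23]);
translate([50, 0, 1477]) cube([274, 45, 23]);
translate([50, 0, 1740]) cube([274, 45, 23]);


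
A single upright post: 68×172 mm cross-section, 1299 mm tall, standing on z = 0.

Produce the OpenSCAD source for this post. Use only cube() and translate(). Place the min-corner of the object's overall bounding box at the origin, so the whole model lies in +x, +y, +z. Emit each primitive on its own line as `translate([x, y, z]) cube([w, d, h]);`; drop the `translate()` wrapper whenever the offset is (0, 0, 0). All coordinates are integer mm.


cube([68, 172, 1299]);


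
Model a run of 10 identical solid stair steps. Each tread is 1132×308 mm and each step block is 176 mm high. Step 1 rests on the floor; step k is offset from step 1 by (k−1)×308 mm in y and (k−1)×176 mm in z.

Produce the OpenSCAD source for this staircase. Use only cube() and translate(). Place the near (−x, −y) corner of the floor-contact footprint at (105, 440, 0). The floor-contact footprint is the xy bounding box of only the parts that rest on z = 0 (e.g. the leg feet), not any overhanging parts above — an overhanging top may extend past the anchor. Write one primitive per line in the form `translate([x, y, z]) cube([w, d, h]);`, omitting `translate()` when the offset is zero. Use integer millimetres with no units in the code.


translate([105, 440, 0]) cube([1132, 308, 176]);
translate([105, 748, 176]) cube([1132, 308, 176]);
translate([105, 1056, 352]) cube([1132, 308, 176]);
translate([105, 1364, 528]) cube([1132, 308, 176]);
translate([105, 1672, 704]) cube([1132, 308, 176]);
translate([105, 1980, 880]) cube([1132, 308, 176]);
translate([105, 2288, 1056]) cube([1132, 308, 176]);
translate([105, 2596, 1232]) cube([1132, 308, 176]);
translate([105, 2904, 1408]) cube([1132, 308, 176]);
translate([105, 3212, 1584]) cube([1132, 308, 176]);


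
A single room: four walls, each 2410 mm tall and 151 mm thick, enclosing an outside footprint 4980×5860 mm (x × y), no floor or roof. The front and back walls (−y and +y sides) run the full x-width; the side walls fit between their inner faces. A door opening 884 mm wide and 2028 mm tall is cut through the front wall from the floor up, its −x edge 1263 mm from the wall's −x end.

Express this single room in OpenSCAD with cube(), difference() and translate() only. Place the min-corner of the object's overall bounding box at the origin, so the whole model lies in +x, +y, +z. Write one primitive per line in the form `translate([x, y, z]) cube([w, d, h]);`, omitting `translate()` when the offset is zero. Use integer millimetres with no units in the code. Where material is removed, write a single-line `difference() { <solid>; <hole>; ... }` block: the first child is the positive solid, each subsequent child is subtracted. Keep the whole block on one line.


difference() { cube([4980, 151, 2410]); translate([1263, 0, 0]) cube([884, 151, 2028]); }
translate([0, 5709, 0]) cube([4980, 151, 2410]);
translate([0, 151, 0]) cube([151, 5558, 2410]);
translate([4829, 151, 0]) cube([151, 5558, 2410]);


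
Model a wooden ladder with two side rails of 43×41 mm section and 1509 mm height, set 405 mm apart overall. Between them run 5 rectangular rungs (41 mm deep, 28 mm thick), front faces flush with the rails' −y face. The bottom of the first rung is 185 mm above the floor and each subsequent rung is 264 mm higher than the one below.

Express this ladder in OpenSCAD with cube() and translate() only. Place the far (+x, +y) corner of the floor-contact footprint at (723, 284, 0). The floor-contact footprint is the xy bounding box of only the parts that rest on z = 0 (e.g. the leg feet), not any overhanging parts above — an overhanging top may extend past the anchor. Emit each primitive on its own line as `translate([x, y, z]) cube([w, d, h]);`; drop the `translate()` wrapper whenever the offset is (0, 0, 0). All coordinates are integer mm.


translate([318, 243, 0]) cube([43, 41, 1509]);
translate([680, 243, 0]) cube([43, 41, 1509]);
translate([361, 243, 185]) cube([319, 41, 28]);
translate([361, 243, 449]) cube([319, 41, 28]);
translate([361, 243, 713]) cube([319, 41, 28]);
translate([361, 243, 977]) cube([319, 41, 28]);
translate([361, 243, 1241]) cube([319, 41, 28]);


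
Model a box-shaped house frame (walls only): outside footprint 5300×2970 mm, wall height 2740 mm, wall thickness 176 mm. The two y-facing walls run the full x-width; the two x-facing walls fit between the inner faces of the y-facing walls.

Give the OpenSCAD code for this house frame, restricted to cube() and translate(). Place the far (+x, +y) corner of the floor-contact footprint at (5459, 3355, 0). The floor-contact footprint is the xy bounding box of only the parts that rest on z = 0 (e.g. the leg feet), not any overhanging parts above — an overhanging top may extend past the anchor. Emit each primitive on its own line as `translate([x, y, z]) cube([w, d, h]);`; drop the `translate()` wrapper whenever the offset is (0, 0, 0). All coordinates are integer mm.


translate([159, 385, 0]) cube([5300, 176, 2740]);
translate([159, 3179, 0]) cube([5300, 176, 2740]);
translate([159, 561, 0]) cube([176, 2618, 2740]);
translate([5283, 561, 0]) cube([176, 2618, 2740]);


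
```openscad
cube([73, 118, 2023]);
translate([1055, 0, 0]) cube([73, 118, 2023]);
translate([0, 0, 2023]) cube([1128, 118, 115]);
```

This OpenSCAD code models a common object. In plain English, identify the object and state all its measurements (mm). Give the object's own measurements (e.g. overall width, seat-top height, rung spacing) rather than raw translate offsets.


A door frame. The clear opening is 982 mm wide and 2023 mm high. Two 73 mm wide jambs, 118 mm deep, stand either side of the opening from the floor to the top of the opening. A 115 mm thick head sits across the top of both jambs, spanning the full outside width of the frame.


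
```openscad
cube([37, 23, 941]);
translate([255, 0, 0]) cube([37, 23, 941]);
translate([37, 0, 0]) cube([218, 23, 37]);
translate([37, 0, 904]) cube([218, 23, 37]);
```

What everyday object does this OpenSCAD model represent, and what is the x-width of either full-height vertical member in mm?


A picture frame. The border width is 37 mm.

Four thin pieces enclosing a rectangular opening — a picture frame. The two full-height stiles are 941 mm tall; the top rail sits at z = 904 and is 37 mm tall, so the border above the opening is 941 − 904 = 37 mm, matching the stile x-width.


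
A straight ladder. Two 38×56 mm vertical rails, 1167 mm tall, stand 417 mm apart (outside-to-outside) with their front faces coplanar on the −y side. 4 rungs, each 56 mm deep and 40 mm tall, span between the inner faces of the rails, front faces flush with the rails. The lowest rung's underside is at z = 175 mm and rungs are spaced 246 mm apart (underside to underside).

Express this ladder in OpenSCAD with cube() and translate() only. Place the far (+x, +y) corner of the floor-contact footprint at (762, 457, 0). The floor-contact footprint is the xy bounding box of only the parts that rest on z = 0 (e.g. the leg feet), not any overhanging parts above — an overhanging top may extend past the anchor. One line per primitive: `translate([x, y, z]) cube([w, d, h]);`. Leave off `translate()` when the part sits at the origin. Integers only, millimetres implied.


translate([345, 401, 0]) cube([38, 56, 1167]);
translate([724, 401, 0]) cube([38, 56, 1167]);
translate([383, 401, 175]) cube([341, 56, 40]);
translate([383, 401, 421]) cube([341, 56, 40]);
translate([383, 401, 667]) cube([341, 56, 40]);
translate([383, 401, 913]) cube([341, 56, 40]);


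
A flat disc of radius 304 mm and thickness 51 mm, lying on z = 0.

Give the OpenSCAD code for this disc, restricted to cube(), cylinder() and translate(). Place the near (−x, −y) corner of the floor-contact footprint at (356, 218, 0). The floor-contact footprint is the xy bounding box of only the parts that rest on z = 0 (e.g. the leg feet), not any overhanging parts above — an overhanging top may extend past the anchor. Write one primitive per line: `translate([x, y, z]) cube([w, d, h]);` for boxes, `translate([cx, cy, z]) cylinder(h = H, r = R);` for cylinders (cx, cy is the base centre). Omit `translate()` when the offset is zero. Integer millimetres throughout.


translate([660, 522, 0]) cylinder(h = 51, r = 304);


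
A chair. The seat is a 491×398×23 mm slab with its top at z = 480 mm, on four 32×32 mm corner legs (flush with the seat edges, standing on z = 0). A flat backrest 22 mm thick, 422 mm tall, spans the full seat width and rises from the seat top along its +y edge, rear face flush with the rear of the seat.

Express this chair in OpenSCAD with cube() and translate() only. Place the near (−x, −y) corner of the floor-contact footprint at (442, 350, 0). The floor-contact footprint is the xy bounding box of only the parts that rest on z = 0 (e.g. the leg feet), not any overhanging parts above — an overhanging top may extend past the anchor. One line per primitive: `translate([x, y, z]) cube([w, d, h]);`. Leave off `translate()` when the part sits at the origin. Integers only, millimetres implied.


translate([442, 350, 457]) cube([491, 398, 23]);
translate([442, 350, 0]) cube([32, 32, 457]);
translate([901, 350, 0]) cube([32, 32, 457]);
translate([442, 716, 0]) cube([32, 32, 457]);
translate([901, 716, 0]) cube([32, 32, 457]);
translate([442, 726, 480]) cube([491, 22, 422]);


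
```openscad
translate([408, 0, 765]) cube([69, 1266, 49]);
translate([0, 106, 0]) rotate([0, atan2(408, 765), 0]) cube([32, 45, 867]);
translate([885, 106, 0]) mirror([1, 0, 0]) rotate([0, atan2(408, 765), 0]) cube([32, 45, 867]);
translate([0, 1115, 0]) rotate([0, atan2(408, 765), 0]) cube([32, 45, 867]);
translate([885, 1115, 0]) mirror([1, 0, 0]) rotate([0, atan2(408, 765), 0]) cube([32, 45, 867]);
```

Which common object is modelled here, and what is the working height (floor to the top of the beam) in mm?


A sawhorse. The overall height is 814 mm.

A beam across two mirrored pairs of raked legs — a sawhorse. The beam's underside is at z = 765 (matching the legs' vertical rise in atan2(408, 765)) and the beam is 49 mm tall, so its top is at 765 + 49 = 814 mm. The raked legs top out at the beam's underside, so that is the highest point.


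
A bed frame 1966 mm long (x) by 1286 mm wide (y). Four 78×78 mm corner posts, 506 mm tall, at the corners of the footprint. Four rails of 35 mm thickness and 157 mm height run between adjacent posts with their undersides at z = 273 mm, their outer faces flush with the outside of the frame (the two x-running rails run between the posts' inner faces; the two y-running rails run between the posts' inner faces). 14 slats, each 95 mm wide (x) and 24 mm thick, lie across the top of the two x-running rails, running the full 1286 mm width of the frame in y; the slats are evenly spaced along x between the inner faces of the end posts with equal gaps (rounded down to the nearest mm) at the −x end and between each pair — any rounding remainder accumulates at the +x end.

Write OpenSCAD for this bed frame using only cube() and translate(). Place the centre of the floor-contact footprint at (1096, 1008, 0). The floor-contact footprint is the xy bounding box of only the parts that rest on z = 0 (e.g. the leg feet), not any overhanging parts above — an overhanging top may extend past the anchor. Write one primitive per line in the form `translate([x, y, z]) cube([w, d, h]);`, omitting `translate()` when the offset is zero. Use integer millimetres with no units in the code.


translate([113, 365, 0]) cube([78, 78, 506]);
translate([113, 1573, 0]) cube([78, 78, 506]);
translate([2001, 365, 0]) cube([78, 78, 506]);
translate([2001, 1573, 0]) cube([78, 78, 506]);
translate([191, 365, 273]) cube([1810, 35, 157]);
translate([191, 1616, 273]) cube([1810, 35, 157]);
translate([113, 443, 273]) cube([35, 1130, 157]);
translate([2044, 443, 273]) cube([35, 1130, 157]);
translate([223, 365, 430]) cube([95, 1286, 24]);
translate([350, 365, 430]) cube([95, 1286, 24]);
translate([477, 365, 430]) cube([95, 1286, 24]);
translate([604, 365, 430]) cube([95, 1286, 24]);
translate([731, 365, 430]) cube([95, 1286, 24]);
translate([858, 365, 430]) cube([95, 1286, 24]);
translate([985, 365, 430]) cube([95, 1286, 24]);
translate([1112, 365, 430]) cube([95, 1286, 24]);
translate([1239, 365, 430]) cube([95, 1286, 24]);
translate([1366, 365, 430]) cube([95, 1286, 24]);
translate([1493, 365, 430]) cube([95, 1286, 24]);
translate([1620, 365, 430]) cube([95, 1286, 24]);
translate([1747, 365, 430]) cube([95, 1286, 24]);
translate([1874, 365, 430]) cube([95, 1286, 24]);


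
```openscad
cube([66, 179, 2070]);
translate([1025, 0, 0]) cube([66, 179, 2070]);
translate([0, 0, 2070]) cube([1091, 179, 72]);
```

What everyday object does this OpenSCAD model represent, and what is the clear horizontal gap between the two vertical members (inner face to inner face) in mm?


A door frame. The clear opening width is 959 mm.

Two 2070 mm tall posts with a header on top — a door frame. The left jamb is 66 mm wide at x = 0; the right jamb starts at x = 1025. The clear opening is 1025 − 66 = 959 mm.


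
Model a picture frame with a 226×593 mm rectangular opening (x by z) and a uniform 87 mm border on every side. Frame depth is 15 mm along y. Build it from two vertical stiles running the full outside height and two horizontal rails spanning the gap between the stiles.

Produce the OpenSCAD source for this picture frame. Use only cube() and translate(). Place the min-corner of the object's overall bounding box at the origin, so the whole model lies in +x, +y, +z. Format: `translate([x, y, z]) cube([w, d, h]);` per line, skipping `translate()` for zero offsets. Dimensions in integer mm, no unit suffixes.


cube([87, 15, 767]);
translate([313, 0, 0]) cube([87, 15, 767]);
translate([87, 0, 0]) cube([226, 15, 87]);
translate([87, 0, 680]) cube([226, 15, 87]);


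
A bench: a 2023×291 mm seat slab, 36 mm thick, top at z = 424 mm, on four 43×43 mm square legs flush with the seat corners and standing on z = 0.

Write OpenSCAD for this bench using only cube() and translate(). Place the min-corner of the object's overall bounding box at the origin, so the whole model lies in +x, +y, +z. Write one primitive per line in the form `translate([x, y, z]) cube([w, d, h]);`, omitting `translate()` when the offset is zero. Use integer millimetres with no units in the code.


// leg_h = 424 − 36 = 388
translate([0, 0, 388]) cube([2023, 291, 36]);
cube([43, 43, 388]);
translate([0, 248, 0]) cube([43, 43, 388]);
translate([1980, 0, 0]) cube([43, 43, 388]);
translate([1980, 248, 0]) cube([43, 43, 388]);
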